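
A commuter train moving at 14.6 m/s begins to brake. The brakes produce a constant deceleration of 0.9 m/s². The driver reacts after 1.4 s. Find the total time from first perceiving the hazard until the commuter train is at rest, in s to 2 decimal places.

Braking time = v/a = 14.6000 / 0.900 = 16.222 s.
Total = 1.4 + 16.222 = 17.622 s.

Total time ≈ 17.62 s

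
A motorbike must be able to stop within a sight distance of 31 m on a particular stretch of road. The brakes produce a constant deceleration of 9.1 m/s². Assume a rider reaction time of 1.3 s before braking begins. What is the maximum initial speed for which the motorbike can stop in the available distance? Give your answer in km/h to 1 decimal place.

Stopping distance: v·t_r + v²/(2a) = 31 with t_r = 1.3 s and a = 9.100 m/s².
So v² + 23.660 v − 564.20 = 0.
Positive root: v = −a·t_r + √((a·t_r)² + 2a·d) = −11.830 + √(139.949 + 564.20) = 14.7058 m/s.
14.7058 m/s × 3.6 = 52.941 km/h.

Maximum speed ≈ 52.9 km/h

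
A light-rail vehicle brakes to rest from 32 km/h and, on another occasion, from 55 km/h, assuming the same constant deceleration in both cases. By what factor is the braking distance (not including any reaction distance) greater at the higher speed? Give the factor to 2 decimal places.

Factor ≈ 2.95

Braking distance d = v²/(2a), so with a fixed, d ∝ v².
Factor = (55/32)² = 1.7188² = 2.9543.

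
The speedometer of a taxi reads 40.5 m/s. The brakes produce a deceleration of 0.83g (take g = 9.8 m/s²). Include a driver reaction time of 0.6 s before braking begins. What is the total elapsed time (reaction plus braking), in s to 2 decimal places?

a = 0.83 × 9.8 = 8.134 m/s².
Braking time = v/a = 40.5000 / 8.134 = 4.979 s.
Total = 0.6 + 4.979 = 5.579 s.

Total time ≈ 5.58 s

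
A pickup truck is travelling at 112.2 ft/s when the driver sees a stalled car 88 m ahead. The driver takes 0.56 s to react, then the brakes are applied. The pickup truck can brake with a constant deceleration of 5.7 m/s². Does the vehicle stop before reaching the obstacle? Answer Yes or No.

112.2 ft/s × 0.3048 = 34.1986 m/s.
Reaction distance = 34.1986 × 0.56 = 19.151 m.
Braking distance = v²/(2a) = 1169.544 / 11.400 = 102.592 m.
Total stopping distance = 19.151 + 102.592 = 121.743 m, vs 88 m available — it cannot stop in time and overshoots by 121.743 − 88 = 33.743 m.

No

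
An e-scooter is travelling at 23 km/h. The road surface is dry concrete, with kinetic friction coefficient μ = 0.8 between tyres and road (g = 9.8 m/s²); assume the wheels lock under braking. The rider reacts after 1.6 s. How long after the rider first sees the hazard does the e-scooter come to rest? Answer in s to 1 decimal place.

Total time ≈ 2.4 s

23 km/h ÷ 3.6 = 6.3889 m/s.
a = μg = 0.8 × 9.8 = 7.840 m/s².
Braking time = v/a = 6.3889 / 7.840 = 0.815 s.
Total = 1.6 + 0.815 = 2.415 s.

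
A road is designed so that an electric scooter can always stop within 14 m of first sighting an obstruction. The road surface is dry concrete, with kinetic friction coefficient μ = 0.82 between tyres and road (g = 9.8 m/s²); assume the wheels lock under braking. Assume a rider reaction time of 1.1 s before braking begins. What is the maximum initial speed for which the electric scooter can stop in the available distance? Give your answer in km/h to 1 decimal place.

a = μg = 0.82 × 9.8 = 8.036 m/s².
Stopping distance: v·t_r + v²/(2a) = 14 with t_r = 1.1 s and a = 8.036 m/s².
So v² + 17.679 v − 225.01 = 0.
Positive root: v = −a·t_r + √((a·t_r)² + 2a·d) = −8.840 + √(78.146 + 225.01) = 8.5714 m/s.
8.5714 m/s × 3.6 = 30.857 km/h.

Maximum speed ≈ 30.9 km/h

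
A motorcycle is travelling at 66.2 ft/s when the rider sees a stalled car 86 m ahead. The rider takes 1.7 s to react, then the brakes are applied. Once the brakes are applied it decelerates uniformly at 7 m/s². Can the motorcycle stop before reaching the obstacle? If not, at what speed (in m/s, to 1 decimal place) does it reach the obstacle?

Yes — it stops about 22.6 m short of the obstacle, so it never reaches it

66.2 ft/s × 0.3048 = 20.1778 m/s.
Reaction distance = 20.1778 × 1.7 = 34.302 m.
Braking distance = v²/(2a) = 407.144 / 14.000 = 29.082 m.
Total stopping distance = 34.302 + 29.082 = 63.384 m, vs 86 m available — it stops with 86 − 63.384 = 22.616 m to spare.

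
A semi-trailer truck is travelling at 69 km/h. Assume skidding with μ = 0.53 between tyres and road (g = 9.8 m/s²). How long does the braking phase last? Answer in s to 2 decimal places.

Braking time ≈ 3.69 s

69 km/h ÷ 3.6 = 19.1667 m/s.
a = μg = 0.53 × 9.8 = 5.194 m/s².
Braking time = v/a = 19.1667 / 5.194 = 3.690 s.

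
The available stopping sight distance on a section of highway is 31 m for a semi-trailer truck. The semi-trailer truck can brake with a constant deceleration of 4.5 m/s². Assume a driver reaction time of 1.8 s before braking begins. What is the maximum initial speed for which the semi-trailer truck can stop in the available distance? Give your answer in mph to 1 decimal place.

Maximum speed ≈ 23.4 mph

Stopping distance: v·t_r + v²/(2a) = 31 with t_r = 1.8 s and a = 4.500 m/s².
So v² + 16.200 v − 279.00 = 0.
Positive root: v = −a·t_r + √((a·t_r)² + 2a·d) = −8.100 + √(65.610 + 279.00) = 10.4637 m/s.
10.4637 m/s ÷ 0.44704 = 23.407 mph.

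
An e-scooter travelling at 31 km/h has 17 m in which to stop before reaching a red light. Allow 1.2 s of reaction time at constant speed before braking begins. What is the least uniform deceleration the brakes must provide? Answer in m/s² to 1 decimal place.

Required deceleration ≈ 5.6 m/s²

31 km/h ÷ 3.6 = 8.6111 m/s.
Distance covered during reaction = 8.6111 × 1.2 = 10.333 m.
Distance available for braking: 17 − 10.333 = 6.667 m.
v² = 2a·d ⇒ a = v²/(2d) = 8.6111² / (2 × 6.667) = 74.151 / 13.334 = 5.5610 m/s².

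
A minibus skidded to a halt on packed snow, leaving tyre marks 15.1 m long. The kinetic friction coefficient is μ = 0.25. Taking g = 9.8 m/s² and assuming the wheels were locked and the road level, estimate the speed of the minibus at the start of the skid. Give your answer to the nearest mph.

Deceleration a = μg = 0.25 × 9.8 = 2.450 m/s².
v = √(2a·d) = √(2 × 2.450 × 15.1) = √73.990 = 8.6017 m/s.
= 8.6017 ÷ 0.44704 = 19.241 mph.

Initial speed ≈ 19 mph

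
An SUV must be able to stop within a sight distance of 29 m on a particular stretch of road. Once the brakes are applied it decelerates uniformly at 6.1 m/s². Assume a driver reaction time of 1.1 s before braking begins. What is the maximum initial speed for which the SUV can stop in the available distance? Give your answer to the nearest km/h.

Maximum speed ≈ 48 km/h

Stopping distance: v·t_r + v²/(2a) = 29 with t_r = 1.1 s and a = 6.100 m/s².
So v² + 13.420 v − 353.80 = 0.
Positive root: v = −a·t_r + √((a·t_r)² + 2a·d) = −6.710 + √(45.024 + 353.80) = 13.2606 m/s.
13.2606 m/s × 3.6 = 47.738 km/h.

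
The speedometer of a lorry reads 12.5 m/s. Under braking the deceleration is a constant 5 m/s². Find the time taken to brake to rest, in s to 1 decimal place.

Braking time ≈ 2.5 s

Braking time = v/a = 12.5000 / 5.000 = 2.500 s.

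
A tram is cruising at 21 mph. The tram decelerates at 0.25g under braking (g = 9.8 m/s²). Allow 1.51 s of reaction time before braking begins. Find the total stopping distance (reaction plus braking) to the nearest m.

Total stopping distance ≈ 32 m

21 mph × 0.44704 = 9.3878 m/s.
a = 0.25 × 9.8 = 2.450 m/s².
Reaction distance = v·t_r = 9.3878 × 1.51 = 14.176 m.
Braking distance = v²/(2a) = 9.3878² / (2 × 2.450) = 88.131 / 4.900 = 17.986 m.
Total = 14.176 + 17.986 = 32.162 m.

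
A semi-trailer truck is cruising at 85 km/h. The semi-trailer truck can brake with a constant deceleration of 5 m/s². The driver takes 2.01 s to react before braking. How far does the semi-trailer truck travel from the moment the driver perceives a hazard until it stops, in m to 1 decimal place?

85 km/h ÷ 3.6 = 23.6111 m/s.
Reaction distance = v·t_r = 23.6111 × 2.01 = 47.458 m.
Braking distance = v²/(2a) = 23.6111² / (2 × 5.000) = 557.484 / 10.000 = 55.748 m.
Total = 47.458 + 55.748 = 103.206 m.

Total stopping distance ≈ 103.2 m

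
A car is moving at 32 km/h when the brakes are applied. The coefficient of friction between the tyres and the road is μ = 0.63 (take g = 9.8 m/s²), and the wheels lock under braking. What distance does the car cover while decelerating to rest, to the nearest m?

Braking distance ≈ 6 m

32 km/h ÷ 3.6 = 8.8889 m/s.
a = μg = 0.63 × 9.8 = 6.174 m/s².
Braking distance = v²/(2a) = 8.8889² / (2 × 6.174) = 79.013 / 12.348 = 6.399 m.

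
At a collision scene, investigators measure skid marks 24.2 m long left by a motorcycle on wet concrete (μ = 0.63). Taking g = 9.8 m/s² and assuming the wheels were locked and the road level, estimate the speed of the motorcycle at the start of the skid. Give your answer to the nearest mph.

Deceleration a = μg = 0.63 × 9.8 = 6.174 m/s².
v = √(2a·d) = √(2 × 6.174 × 24.2) = √298.822 = 17.2865 m/s.
= 17.2865 ÷ 0.44704 = 38.669 mph.

Initial speed ≈ 39 mph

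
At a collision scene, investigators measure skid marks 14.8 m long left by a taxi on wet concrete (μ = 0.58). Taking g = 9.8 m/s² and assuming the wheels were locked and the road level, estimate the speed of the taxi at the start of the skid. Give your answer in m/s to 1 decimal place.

Deceleration a = μg = 0.58 × 9.8 = 5.684 m/s².
v = √(2a·d) = √(2 × 5.684 × 14.8) = √168.246 = 12.9710 m/s.

Initial speed ≈ 13.0 m/s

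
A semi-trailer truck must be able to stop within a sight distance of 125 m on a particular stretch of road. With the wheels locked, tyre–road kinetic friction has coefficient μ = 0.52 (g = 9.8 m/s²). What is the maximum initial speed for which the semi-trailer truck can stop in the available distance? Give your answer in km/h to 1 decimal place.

Maximum speed ≈ 128.5 km/h

a = μg = 0.52 × 9.8 = 5.096 m/s².
v²/(2a) = d ⇒ v = √(2 × 5.096 × 125) = √1274.00 = 35.6931 m/s.
35.6931 m/s × 3.6 = 128.495 km/h.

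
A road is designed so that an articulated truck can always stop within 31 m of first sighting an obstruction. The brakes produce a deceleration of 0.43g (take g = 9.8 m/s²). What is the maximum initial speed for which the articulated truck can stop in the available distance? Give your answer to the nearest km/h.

a = 0.43 × 9.8 = 4.214 m/s².
v²/(2a) = d ⇒ v = √(2 × 4.214 × 31) = √261.27 = 16.1638 m/s.
16.1638 m/s × 3.6 = 58.190 km/h.

Maximum speed ≈ 58 km/h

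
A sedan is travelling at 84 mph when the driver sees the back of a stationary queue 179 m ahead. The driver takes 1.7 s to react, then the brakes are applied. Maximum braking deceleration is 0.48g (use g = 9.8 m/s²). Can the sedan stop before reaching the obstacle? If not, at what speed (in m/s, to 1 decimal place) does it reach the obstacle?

84 mph × 0.44704 = 37.5514 m/s.
a = 0.48 × 9.8 = 4.704 m/s².
Reaction distance = 37.5514 × 1.7 = 63.837 m.
Braking distance needed to stop: v²/(2a) = 1410.108 / 9.408 = 149.884 m, so total needed = 63.837 + 149.884 = 213.721 m > 179 m — it cannot stop.
Distance remaining when braking begins: 179 − 63.837 = 115.163 m.
v² = v₀² − 2a·d = 1410.108 − 2 × 4.704 × 115.163 = 326.654 m²/s².
v = √326.654 = 18.074 m/s.

No — it strikes the obstacle at 18.1 m/s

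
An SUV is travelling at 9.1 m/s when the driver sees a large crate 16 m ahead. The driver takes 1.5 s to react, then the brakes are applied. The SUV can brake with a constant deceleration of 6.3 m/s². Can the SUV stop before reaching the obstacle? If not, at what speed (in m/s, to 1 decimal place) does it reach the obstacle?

No — it strikes the obstacle at 7.3 m/s

Reaction distance = 9.1000 × 1.5 = 13.650 m.
Braking distance needed to stop: v²/(2a) = 82.810 / 12.600 = 6.572 m, so total needed = 13.650 + 6.572 = 20.222 m > 16 m — it cannot stop.
Distance remaining when braking begins: 16 − 13.650 = 2.350 m.
v² = v₀² − 2a·d = 82.810 − 2 × 6.300 × 2.350 = 53.200 m²/s².
v = √53.200 = 7.294 m/s.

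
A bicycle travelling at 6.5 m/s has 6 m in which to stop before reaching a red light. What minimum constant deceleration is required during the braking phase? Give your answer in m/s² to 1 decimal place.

v² = 2a·d ⇒ a = v²/(2d) = 6.5000² / (2 × 6.000) = 42.250 / 12.000 = 3.5208 m/s².

Required deceleration ≈ 3.5 m/s²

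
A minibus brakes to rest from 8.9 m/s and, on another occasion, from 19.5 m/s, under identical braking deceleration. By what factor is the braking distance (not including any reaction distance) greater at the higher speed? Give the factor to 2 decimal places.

Factor ≈ 4.80

Braking distance d = v²/(2a), so with a fixed, d ∝ v².
Factor = (19.5/8.9)² = 2.1910² = 4.8005.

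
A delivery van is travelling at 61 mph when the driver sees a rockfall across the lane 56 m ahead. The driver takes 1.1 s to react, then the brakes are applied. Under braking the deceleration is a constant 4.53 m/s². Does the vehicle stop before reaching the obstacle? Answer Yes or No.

No

61 mph × 0.44704 = 27.2694 m/s.
Reaction distance = 27.2694 × 1.1 = 29.996 m.
Braking distance = v²/(2a) = 743.620 / 9.060 = 82.077 m.
Total stopping distance = 29.996 + 82.077 = 112.073 m, vs 56 m available — it cannot stop in time and overshoots by 112.073 − 56 = 56.073 m.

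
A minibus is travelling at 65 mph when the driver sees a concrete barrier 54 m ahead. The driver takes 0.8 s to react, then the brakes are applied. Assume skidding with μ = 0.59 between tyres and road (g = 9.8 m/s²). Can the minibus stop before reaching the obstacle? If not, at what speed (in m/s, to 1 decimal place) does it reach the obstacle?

No — it strikes the obstacle at 22.1 m/s

65 mph × 0.44704 = 29.0576 m/s.
a = μg = 0.59 × 9.8 = 5.782 m/s².
Reaction distance = 29.0576 × 0.8 = 23.246 m.
Braking distance needed to stop: v²/(2a) = 844.344 / 11.564 = 73.015 m, so total needed = 23.246 + 73.015 = 96.261 m > 54 m — it cannot stop.
Distance remaining when braking begins: 54 − 23.246 = 30.754 m.
v² = v₀² − 2a·d = 844.344 − 2 × 5.782 × 30.754 = 488.705 m²/s².
v = √488.705 = 22.107 m/s.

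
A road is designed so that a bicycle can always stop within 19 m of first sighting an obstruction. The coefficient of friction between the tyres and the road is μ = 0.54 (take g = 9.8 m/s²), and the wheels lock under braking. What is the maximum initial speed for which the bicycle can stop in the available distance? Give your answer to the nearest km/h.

Maximum speed ≈ 51 km/h

a = μg = 0.54 × 9.8 = 5.292 m/s².
v²/(2a) = d ⇒ v = √(2 × 5.292 × 19) = √201.10 = 14.1810 m/s.
14.1810 m/s × 3.6 = 51.052 km/h.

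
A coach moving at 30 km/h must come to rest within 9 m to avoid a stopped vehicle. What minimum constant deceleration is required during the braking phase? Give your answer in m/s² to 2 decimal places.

30 km/h ÷ 3.6 = 8.3333 m/s.
v² = 2a·d ⇒ a = v²/(2d) = 8.3333² / (2 × 9.000) = 69.444 / 18.000 = 3.8580 m/s².

Required deceleration ≈ 3.86 m/s²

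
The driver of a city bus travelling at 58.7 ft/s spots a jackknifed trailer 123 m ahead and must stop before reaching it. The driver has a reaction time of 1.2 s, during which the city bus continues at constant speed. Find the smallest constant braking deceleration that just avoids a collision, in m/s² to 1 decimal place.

58.7 ft/s × 0.3048 = 17.8918 m/s.
Distance covered during reaction = 17.8918 × 1.2 = 21.470 m.
Distance available for braking: 123 − 21.470 = 101.530 m.
v² = 2a·d ⇒ a = v²/(2d) = 17.8918² / (2 × 101.530) = 320.117 / 203.060 = 1.5765 m/s².

Required deceleration ≈ 1.6 m/s²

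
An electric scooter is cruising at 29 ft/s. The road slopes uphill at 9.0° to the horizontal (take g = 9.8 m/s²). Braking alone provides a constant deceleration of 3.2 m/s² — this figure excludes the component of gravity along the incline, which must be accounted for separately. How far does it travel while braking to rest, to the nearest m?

Braking distance ≈ 8 m

29 ft/s × 0.3048 = 8.8392 m/s.
Gravity along the uphill slope adds to the braking deceleration: a_eff = 3.200 + 9.8·sin 9.0° = 3.200 + 1.533 = 4.733 m/s².
Braking distance = v²/(2a) = 8.8392² / (2 × 4.733) = 78.131 / 9.466 = 8.254 m.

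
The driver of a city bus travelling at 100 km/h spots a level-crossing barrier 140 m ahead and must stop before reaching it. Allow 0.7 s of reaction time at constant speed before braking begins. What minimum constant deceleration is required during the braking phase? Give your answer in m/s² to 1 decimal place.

Required deceleration ≈ 3.2 m/s²

100 km/h ÷ 3.6 = 27.7778 m/s.
Distance covered during reaction = 27.7778 × 0.7 = 19.444 m.
Distance available for braking: 140 − 19.444 = 120.556 m.
v² = 2a·d ⇒ a = v²/(2d) = 27.7778² / (2 × 120.556) = 771.606 / 241.112 = 3.2002 m/s².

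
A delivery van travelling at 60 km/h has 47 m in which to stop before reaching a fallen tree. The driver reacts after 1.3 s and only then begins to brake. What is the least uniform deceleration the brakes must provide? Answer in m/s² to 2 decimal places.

Required deceleration ≈ 5.48 m/s²

60 km/h ÷ 3.6 = 16.6667 m/s.
Distance covered during reaction = 16.6667 × 1.3 = 21.667 m.
Distance available for braking: 47 − 21.667 = 25.333 m.
v² = 2a·d ⇒ a = v²/(2d) = 16.6667² / (2 × 25.333) = 277.779 / 50.666 = 5.4826 m/s².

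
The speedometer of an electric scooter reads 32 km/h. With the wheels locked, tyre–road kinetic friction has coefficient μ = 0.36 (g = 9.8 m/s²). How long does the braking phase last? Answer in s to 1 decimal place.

32 km/h ÷ 3.6 = 8.8889 m/s.
a = μg = 0.36 × 9.8 = 3.528 m/s².
Braking time = v/a = 8.8889 / 3.528 = 2.520 s.

Braking time ≈ 2.5 s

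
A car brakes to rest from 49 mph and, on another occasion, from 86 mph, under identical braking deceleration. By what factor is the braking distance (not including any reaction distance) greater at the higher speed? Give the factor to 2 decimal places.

Braking distance d = v²/(2a), so with a fixed, d ∝ v².
Factor = (86/49)² = 1.7551² = 3.0804.

Factor ≈ 3.08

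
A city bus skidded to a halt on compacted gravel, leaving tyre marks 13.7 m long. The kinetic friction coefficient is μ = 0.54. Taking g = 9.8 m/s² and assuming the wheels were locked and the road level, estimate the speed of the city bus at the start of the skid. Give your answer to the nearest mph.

Initial speed ≈ 27 mph

Deceleration a = μg = 0.54 × 9.8 = 5.292 m/s².
v = √(2a·d) = √(2 × 5.292 × 13.7) = √145.001 = 12.0416 m/s.
= 12.0416 ÷ 0.44704 = 26.936 mph.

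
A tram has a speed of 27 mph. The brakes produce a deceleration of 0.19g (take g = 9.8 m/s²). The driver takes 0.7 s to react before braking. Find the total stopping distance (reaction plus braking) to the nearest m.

27 mph × 0.44704 = 12.0701 m/s.
a = 0.19 × 9.8 = 1.862 m/s².
Reaction distance = v·t_r = 12.0701 × 0.7 = 8.449 m.
Braking distance = v²/(2a) = 12.0701² / (2 × 1.862) = 145.687 / 3.724 = 39.121 m.
Total = 8.449 + 39.121 = 47.570 m.

Total stopping distance ≈ 48 m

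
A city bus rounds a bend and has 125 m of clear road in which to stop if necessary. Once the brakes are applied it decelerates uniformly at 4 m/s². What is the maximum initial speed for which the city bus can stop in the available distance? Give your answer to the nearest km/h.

Maximum speed ≈ 114 km/h

v²/(2a) = d ⇒ v = √(2 × 4.000 × 125) = √1000.00 = 31.6228 m/s.
31.6228 m/s × 3.6 = 113.842 km/h.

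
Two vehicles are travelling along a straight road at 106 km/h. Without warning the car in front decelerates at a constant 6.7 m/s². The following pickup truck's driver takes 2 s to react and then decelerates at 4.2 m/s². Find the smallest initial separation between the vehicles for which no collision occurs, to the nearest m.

Minimum gap ≈ 97 m

106 km/h ÷ 3.6 = 29.4444 m/s.
Leader travels v²/(2a_L) = 866.973 / 13.400 = 64.699 m before stopping.
Follower covers v·t_r = 29.4444 × 2 = 58.889 m while reacting, then v²/(2a_F) = 866.973 / 8.400 = 103.211 m while braking, for a total of 58.889 + 103.211 = 162.100 m.
Since a_F ≤ a_L and the follower starts braking later, the follower is never slower than the leader, so the closest approach is when both have stopped.
Minimum gap = 162.100 − 64.699 = 97.401 m.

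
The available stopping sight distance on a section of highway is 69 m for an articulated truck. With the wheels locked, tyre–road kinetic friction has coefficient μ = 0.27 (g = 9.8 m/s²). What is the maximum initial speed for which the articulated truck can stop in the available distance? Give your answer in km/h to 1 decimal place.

a = μg = 0.27 × 9.8 = 2.646 m/s².
v²/(2a) = d ⇒ v = √(2 × 2.646 × 69) = √365.15 = 19.1089 m/s.
19.1089 m/s × 3.6 = 68.792 km/h.

Maximum speed ≈ 68.8 km/h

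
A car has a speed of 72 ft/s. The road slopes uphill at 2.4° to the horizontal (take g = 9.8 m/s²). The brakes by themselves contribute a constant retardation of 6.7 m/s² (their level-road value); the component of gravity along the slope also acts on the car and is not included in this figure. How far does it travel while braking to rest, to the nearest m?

72 ft/s × 0.3048 = 21.9456 m/s.
Gravity along the uphill slope adds to the braking deceleration: a_eff = 6.700 + 9.8·sin 2.4° = 6.700 + 0.410 = 7.110 m/s².
Braking distance = v²/(2a) = 21.9456² / (2 × 7.110) = 481.609 / 14.220 = 33.868 m.

Braking distance ≈ 34 m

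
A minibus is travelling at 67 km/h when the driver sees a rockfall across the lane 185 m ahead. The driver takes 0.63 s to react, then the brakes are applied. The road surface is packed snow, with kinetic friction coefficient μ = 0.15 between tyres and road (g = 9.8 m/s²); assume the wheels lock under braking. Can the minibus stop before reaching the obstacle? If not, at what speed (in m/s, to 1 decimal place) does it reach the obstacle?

Yes — it stops about 55.5 m short of the obstacle, so it never reaches it

67 km/h ÷ 3.6 = 18.6111 m/s.
a = μg = 0.15 × 9.8 = 1.470 m/s².
Reaction distance = 18.6111 × 0.63 = 11.725 m.
Braking distance = v²/(2a) = 346.373 / 2.940 = 117.814 m.
Total stopping distance = 11.725 + 117.814 = 129.539 m, vs 185 m available — it stops with 185 − 129.539 = 55.461 m to spare.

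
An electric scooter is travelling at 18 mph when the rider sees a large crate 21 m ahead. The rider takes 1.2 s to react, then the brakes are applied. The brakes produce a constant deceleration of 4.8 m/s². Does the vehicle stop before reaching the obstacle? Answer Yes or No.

Yes

18 mph × 0.44704 = 8.0467 m/s.
Reaction distance = 8.0467 × 1.2 = 9.656 m.
Braking distance = v²/(2a) = 64.749 / 9.600 = 6.745 m.
Total stopping distance = 9.656 + 6.745 = 16.401 m, vs 21 m available — it stops with 21 − 16.401 = 4.599 m to spare.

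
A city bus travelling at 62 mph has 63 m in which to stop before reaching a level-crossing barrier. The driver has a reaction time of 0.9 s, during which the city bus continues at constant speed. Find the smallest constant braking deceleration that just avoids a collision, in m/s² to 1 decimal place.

62 mph × 0.44704 = 27.7165 m/s.
Distance covered during reaction = 27.7165 × 0.9 = 24.945 m.
Distance available for braking: 63 − 24.945 = 38.055 m.
v² = 2a·d ⇒ a = v²/(2d) = 27.7165² / (2 × 38.055) = 768.204 / 76.110 = 10.0933 m/s².

Required deceleration ≈ 10.1 m/s²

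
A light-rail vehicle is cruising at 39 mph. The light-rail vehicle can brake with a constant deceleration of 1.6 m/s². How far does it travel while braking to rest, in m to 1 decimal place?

Braking distance ≈ 95.0 m

39 mph × 0.44704 = 17.4346 m/s.
Braking distance = v²/(2a) = 17.4346² / (2 × 1.600) = 303.965 / 3.200 = 94.989 m.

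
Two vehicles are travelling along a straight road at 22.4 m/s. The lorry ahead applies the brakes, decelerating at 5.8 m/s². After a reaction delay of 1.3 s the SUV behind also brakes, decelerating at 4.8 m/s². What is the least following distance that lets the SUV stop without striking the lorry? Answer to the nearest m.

Leader travels v²/(2a_L) = 501.760 / 11.600 = 43.255 m before stopping.
Follower covers v·t_r = 22.4000 × 1.3 = 29.120 m while reacting, then v²/(2a_F) = 501.760 / 9.600 = 52.267 m while braking, for a total of 29.120 + 52.267 = 81.387 m.
Since a_F ≤ a_L and the follower starts braking later, the follower is never slower than the leader, so the closest approach is when both have stopped.
Minimum gap = 81.387 − 43.255 = 38.132 m.

Minimum gap ≈ 38 m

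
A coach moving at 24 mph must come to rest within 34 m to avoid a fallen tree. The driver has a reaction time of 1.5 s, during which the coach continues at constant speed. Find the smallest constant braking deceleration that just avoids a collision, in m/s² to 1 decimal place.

24 mph × 0.44704 = 10.7290 m/s.
Distance covered during reaction = 10.7290 × 1.5 = 16.093 m.
Distance available for braking: 34 − 16.093 = 17.907 m.
v² = 2a·d ⇒ a = v²/(2d) = 10.7290² / (2 × 17.907) = 115.111 / 35.814 = 3.2141 m/s².

Required deceleration ≈ 3.2 m/s²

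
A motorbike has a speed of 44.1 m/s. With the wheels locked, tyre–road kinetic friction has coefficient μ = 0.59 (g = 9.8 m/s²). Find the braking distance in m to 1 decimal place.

Braking distance ≈ 168.2 m

a = μg = 0.59 × 9.8 = 5.782 m/s².
Braking distance = v²/(2a) = 44.1000² / (2 × 5.782) = 1944.810 / 11.564 = 168.178 m.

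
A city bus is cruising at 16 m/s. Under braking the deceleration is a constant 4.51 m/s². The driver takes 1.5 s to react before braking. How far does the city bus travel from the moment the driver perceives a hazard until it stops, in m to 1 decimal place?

Reaction distance = v·t_r = 16.0000 × 1.5 = 24.000 m.
Braking distance = v²/(2a) = 16.0000² / (2 × 4.510) = 256.000 / 9.020 = 28.381 m.
Total = 24.000 + 28.381 = 52.381 m.

Total stopping distance ≈ 52.4 m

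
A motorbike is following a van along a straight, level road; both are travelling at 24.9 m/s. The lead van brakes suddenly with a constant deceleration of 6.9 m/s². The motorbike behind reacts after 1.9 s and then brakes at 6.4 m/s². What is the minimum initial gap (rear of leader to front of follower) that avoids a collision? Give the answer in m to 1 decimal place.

Leader travels v²/(2a_L) = 620.010 / 13.800 = 44.928 m before stopping.
Follower covers v·t_r = 24.9000 × 1.9 = 47.310 m while reacting, then v²/(2a_F) = 620.010 / 12.800 = 48.438 m while braking, for a total of 47.310 + 48.438 = 95.748 m.
Since a_F ≤ a_L and the follower starts braking later, the follower is never slower than the leader, so the closest approach is when both have stopped.
Minimum gap = 95.748 − 44.928 = 50.820 m.

Minimum gap ≈ 50.8 m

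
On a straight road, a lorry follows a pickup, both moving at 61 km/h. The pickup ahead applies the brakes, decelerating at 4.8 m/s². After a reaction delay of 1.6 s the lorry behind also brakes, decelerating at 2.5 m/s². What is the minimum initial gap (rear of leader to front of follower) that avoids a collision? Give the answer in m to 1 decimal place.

Minimum gap ≈ 54.6 m

61 km/h ÷ 3.6 = 16.9444 m/s.
Leader travels v²/(2a_L) = 287.113 / 9.600 = 29.908 m before stopping.
Follower covers v·t_r = 16.9444 × 1.6 = 27.111 m while reacting, then v²/(2a_F) = 287.113 / 5.000 = 57.423 m while braking, for a total of 27.111 + 57.423 = 84.534 m.
Since a_F ≤ a_L and the follower starts braking later, the follower is never slower than the leader, so the closest approach is when both have stopped.
Minimum gap = 84.534 − 29.908 = 54.626 m.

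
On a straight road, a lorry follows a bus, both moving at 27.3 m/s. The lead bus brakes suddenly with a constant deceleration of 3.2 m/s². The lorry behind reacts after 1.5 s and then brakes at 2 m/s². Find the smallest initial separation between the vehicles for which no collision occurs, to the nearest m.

Minimum gap ≈ 111 m

Leader travels v²/(2a_L) = 745.290 / 6.400 = 116.452 m before stopping.
Follower covers v·t_r = 27.3000 × 1.5 = 40.950 m while reacting, then v²/(2a_F) = 745.290 / 4.000 = 186.322 m while braking, for a total of 40.950 + 186.322 = 227.272 m.
Since a_F ≤ a_L and the follower starts braking later, the follower is never slower than the leader, so the closest approach is when both have stopped.
Minimum gap = 227.272 − 116.452 = 110.820 m.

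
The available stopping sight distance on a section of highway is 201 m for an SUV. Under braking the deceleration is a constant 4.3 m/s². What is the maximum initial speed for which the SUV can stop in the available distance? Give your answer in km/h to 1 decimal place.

Maximum speed ≈ 149.7 km/h

v²/(2a) = d ⇒ v = √(2 × 4.300 × 201) = √1728.60 = 41.5764 m/s.
41.5764 m/s × 3.6 = 149.675 km/h.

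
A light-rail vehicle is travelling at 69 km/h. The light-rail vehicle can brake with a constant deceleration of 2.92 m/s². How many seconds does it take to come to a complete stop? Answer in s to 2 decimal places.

69 km/h ÷ 3.6 = 19.1667 m/s.
Braking time = v/a = 19.1667 / 2.920 = 6.564 s.

Braking time ≈ 6.56 s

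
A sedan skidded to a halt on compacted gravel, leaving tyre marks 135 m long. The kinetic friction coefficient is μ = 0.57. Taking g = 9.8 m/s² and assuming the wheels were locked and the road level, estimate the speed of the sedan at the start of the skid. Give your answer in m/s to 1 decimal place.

Initial speed ≈ 38.8 m/s

Deceleration a = μg = 0.57 × 9.8 = 5.586 m/s².
v = √(2a·d) = √(2 × 5.586 × 135) = √1508.220 = 38.8358 m/s.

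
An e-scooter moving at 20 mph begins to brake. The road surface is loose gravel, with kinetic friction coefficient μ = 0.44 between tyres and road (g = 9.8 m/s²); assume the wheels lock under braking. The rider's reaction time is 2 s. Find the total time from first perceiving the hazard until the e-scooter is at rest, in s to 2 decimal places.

Total time ≈ 4.07 s

20 mph × 0.44704 = 8.9408 m/s.
a = μg = 0.44 × 9.8 = 4.312 m/s².
Braking time = v/a = 8.9408 / 4.312 = 2.073 s.
Total = 2 + 2.073 = 4.073 s.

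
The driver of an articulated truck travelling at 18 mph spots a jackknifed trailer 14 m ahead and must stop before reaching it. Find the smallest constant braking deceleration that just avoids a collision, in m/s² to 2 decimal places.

18 mph × 0.44704 = 8.0467 m/s.
v² = 2a·d ⇒ a = v²/(2d) = 8.0467² / (2 × 14.000) = 64.749 / 28.000 = 2.3125 m/s².

Required deceleration ≈ 2.31 m/s²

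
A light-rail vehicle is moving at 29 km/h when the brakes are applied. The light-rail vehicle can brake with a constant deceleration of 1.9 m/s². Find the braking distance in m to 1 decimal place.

Braking distance ≈ 17.1 m

29 km/h ÷ 3.6 = 8.0556 m/s.
Braking distance = v²/(2a) = 8.0556² / (2 × 1.900) = 64.893 / 3.800 = 17.077 m.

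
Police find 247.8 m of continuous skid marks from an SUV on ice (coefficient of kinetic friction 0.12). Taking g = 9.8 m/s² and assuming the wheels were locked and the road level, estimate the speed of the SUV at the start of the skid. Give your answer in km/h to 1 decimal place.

Initial speed ≈ 86.9 km/h

Deceleration a = μg = 0.12 × 9.8 = 1.176 m/s².
v = √(2a·d) = √(2 × 1.176 × 247.8) = √582.826 = 24.1418 m/s.
= 24.1418 × 3.6 = 86.910 km/h.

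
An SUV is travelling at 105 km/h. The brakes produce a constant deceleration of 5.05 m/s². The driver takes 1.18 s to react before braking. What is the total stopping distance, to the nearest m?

Total stopping distance ≈ 119 m

105 km/h ÷ 3.6 = 29.1667 m/s.
Reaction distance = v·t_r = 29.1667 × 1.18 = 34.417 m.
Braking distance = v²/(2a) = 29.1667² / (2 × 5.050) = 850.696 / 10.100 = 84.227 m.
Total = 34.417 + 84.227 = 118.644 m.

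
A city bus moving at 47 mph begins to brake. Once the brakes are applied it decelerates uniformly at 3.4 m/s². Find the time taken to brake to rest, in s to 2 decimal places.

Braking time ≈ 6.18 s

47 mph × 0.44704 = 21.0109 m/s.
Braking time = v/a = 21.0109 / 3.400 = 6.180 s.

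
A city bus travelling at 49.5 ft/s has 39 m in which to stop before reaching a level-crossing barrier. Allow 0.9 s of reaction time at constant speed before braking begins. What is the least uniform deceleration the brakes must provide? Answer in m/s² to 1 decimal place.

Required deceleration ≈ 4.5 m/s²

49.5 ft/s × 0.3048 = 15.0876 m/s.
Distance covered during reaction = 15.0876 × 0.9 = 13.579 m.
Distance available for braking: 39 − 13.579 = 25.421 m.
v² = 2a·d ⇒ a = v²/(2d) = 15.0876² / (2 × 25.421) = 227.636 / 50.842 = 4.4773 m/s².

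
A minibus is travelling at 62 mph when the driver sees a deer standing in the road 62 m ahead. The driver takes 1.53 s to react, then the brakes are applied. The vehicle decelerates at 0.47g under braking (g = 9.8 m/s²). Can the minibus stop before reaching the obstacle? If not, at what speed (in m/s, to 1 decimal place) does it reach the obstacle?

62 mph × 0.44704 = 27.7165 m/s.
a = 0.47 × 9.8 = 4.606 m/s².
Reaction distance = 27.7165 × 1.53 = 42.406 m.
Braking distance needed to stop: v²/(2a) = 768.204 / 9.212 = 83.392 m, so total needed = 42.406 + 83.392 = 125.798 m > 62 m — it cannot stop.
Distance remaining when braking begins: 62 − 42.406 = 19.594 m.
v² = v₀² − 2a·d = 768.204 − 2 × 4.606 × 19.594 = 587.704 m²/s².
v = √587.704 = 24.243 m/s.

No — it strikes the obstacle at 24.2 m/s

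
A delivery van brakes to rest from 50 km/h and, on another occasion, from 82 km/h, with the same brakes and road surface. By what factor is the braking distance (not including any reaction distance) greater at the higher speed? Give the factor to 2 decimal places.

Factor ≈ 2.69

Braking distance d = v²/(2a), so with a fixed, d ∝ v².
Factor = (82/50)² = 1.6400² = 2.6896.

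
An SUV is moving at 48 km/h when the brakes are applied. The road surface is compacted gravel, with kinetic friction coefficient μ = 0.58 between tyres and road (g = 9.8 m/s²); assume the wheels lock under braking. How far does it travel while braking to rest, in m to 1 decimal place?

Braking distance ≈ 15.6 m

48 km/h ÷ 3.6 = 13.3333 m/s.
a = μg = 0.58 × 9.8 = 5.684 m/s².
Braking distance = v²/(2a) = 13.3333² / (2 × 5.684) = 177.777 / 11.368 = 15.638 m.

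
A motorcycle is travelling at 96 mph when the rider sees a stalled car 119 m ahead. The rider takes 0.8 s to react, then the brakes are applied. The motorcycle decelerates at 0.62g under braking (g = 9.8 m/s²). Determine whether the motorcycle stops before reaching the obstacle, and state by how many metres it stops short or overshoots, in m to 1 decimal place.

96 mph × 0.44704 = 42.9158 m/s.
a = 0.62 × 9.8 = 6.076 m/s².
Reaction distance = 42.9158 × 0.8 = 34.333 m.
Braking distance = v²/(2a) = 1841.766 / 12.152 = 151.561 m.
Total stopping distance = 34.333 + 151.561 = 185.894 m, vs 119 m available — it cannot stop in time and overshoots by 185.894 − 119 = 66.894 m.

No — it overshoots by 66.9 m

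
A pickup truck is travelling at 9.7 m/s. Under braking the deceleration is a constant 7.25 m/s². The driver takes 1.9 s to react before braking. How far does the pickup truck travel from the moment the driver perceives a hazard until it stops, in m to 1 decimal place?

Total stopping distance ≈ 24.9 m

Reaction distance = v·t_r = 9.7000 × 1.9 = 18.430 m.
Braking distance = v²/(2a) = 9.7000² / (2 × 7.250) = 94.090 / 14.500 = 6.489 m.
Total = 18.430 + 6.489 = 24.919 m.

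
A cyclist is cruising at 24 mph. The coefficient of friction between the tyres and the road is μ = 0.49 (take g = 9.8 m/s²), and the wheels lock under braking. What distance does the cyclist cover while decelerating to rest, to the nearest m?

24 mph × 0.44704 = 10.7290 m/s.
a = μg = 0.49 × 9.8 = 4.802 m/s².
Braking distance = v²/(2a) = 10.7290² / (2 × 4.802) = 115.111 / 9.604 = 11.986 m.

Braking distance ≈ 12 m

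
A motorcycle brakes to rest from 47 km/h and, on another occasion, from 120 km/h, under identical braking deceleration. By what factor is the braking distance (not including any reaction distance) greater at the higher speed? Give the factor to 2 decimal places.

Braking distance d = v²/(2a), so with a fixed, d ∝ v².
Factor = (120/47)² = 2.5532² = 6.5188.

Factor ≈ 6.52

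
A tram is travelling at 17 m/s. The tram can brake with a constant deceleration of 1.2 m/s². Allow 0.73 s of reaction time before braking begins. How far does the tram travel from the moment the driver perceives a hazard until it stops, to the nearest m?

Reaction distance = v·t_r = 17.0000 × 0.73 = 12.410 m.
Braking distance = v²/(2a) = 17.0000² / (2 × 1.200) = 289.000 / 2.400 = 120.417 m.
Total = 12.410 + 120.417 = 132.827 m.

Total stopping distance ≈ 133 m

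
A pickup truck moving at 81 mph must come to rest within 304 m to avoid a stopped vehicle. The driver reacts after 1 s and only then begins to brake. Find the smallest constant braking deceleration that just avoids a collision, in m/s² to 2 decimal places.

81 mph × 0.44704 = 36.2102 m/s.
Distance covered during reaction = 36.2102 × 1 = 36.210 m.
Distance available for braking: 304 − 36.210 = 267.790 m.
v² = 2a·d ⇒ a = v²/(2d) = 36.2102² / (2 × 267.790) = 1311.179 / 535.580 = 2.4481 m/s².

Required deceleration ≈ 2.45 m/s²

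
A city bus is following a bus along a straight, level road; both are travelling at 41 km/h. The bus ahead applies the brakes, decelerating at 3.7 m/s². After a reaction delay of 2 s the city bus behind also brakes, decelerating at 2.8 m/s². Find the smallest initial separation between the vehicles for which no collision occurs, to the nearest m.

Minimum gap ≈ 28 m

41 km/h ÷ 3.6 = 11.3889 m/s.
Leader travels v²/(2a_L) = 129.707 / 7.400 = 17.528 m before stopping.
Follower covers v·t_r = 11.3889 × 2 = 22.778 m while reacting, then v²/(2a_F) = 129.707 / 5.600 = 23.162 m while braking, for a total of 22.778 + 23.162 = 45.940 m.
Since a_F ≤ a_L and the follower starts braking later, the follower is never slower than the leader, so the closest approach is when both have stopped.
Minimum gap = 45.940 − 17.528 = 28.412 m.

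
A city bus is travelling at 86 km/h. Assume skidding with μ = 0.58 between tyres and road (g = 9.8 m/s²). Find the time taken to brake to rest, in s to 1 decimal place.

86 km/h ÷ 3.6 = 23.8889 m/s.
a = μg = 0.58 × 9.8 = 5.684 m/s².
Braking time = v/a = 23.8889 / 5.684 = 4.203 s.

Braking time ≈ 4.2 s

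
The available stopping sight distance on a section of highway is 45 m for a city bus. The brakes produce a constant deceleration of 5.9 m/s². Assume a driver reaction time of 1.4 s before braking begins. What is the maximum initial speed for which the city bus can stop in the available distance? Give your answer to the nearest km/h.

Maximum speed ≈ 58 km/h

Stopping distance: v·t_r + v²/(2a) = 45 with t_r = 1.4 s and a = 5.900 m/s².
So v² + 16.520 v − 531.00 = 0.
Positive root: v = −a·t_r + √((a·t_r)² + 2a·d) = −8.260 + √(68.228 + 531.00) = 16.2191 m/s.
16.2191 m/s × 3.6 = 58.389 km/h.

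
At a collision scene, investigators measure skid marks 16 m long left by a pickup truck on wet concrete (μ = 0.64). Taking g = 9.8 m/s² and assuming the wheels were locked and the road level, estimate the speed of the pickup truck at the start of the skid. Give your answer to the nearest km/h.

Initial speed ≈ 51 km/h

Deceleration a = μg = 0.64 × 9.8 = 6.272 m/s².
v = √(2a·d) = √(2 × 6.272 × 16) = √200.704 = 14.1670 m/s.
= 14.1670 × 3.6 = 51.001 km/h.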